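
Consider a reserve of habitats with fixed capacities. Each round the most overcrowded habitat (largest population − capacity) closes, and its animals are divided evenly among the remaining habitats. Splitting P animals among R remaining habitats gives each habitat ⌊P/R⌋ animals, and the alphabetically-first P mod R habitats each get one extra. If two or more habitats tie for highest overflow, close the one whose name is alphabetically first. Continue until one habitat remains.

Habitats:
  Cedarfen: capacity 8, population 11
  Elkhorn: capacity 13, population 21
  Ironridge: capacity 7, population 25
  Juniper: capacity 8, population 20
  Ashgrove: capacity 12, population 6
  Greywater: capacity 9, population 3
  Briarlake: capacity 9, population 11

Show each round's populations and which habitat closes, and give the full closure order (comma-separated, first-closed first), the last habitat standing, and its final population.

Closure order: Ironridge, Juniper, Elkhorn, Briarlake, Cedarfen, Ashgrove
Last habitat: Greywater with 97 animals

Round 1: Ashgrove=6 Briarlake=11 Cedarfen=11 Elkhorn=21 Greywater=3 Ironridge=25 Juniper=20 → close Ironridge (overflow 18)
  25÷6 = 4 each, +1 to first 1
Round 2: Ashgrove=11 Briarlake=15 Cedarfen=15 Elkhorn=25 Greywater=7 Juniper=24 → close Juniper (overflow 16)
  24÷5 = 4 each, +1 to first 4
Round 3: Ashgrove=16 Briarlake=20 Cedarfen=20 Elkhorn=30 Greywater=11 → close Elkhorn (overflow 17)
  30÷4 = 7 each, +1 to first 2
Round 4: Ashgrove=24 Briarlake=28 Cedarfen=27 Greywater=18 → close Briarlake (overflow 19)
  28÷3 = 9 each, +1 to first 1
Round 5: Ashgrove=34 Cedarfen=36 Greywater=27 → close Cedarfen (overflow 28)
  36÷2 = 18 each, +1 to first 0
Round 6: Ashgrove=52 Greywater=45 → close Ashgrove (overflow 40)
  52÷1 = 52 each, +1 to first 0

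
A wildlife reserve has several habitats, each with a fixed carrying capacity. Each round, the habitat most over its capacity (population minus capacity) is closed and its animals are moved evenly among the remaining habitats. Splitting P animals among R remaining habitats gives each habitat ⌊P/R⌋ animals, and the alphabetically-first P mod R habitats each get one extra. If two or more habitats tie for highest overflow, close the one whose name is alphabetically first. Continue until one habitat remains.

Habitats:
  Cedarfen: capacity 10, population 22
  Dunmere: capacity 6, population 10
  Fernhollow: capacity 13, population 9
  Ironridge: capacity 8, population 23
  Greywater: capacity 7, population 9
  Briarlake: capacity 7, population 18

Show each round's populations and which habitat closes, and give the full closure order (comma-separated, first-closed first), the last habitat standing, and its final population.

Round 1: Briarlake=18 Cedarfen=22 Dunmere=10 Fernhollow=9 Greywater=9 Ironridge=23 → close Ironridge (overflow 15)
  23÷5 = 4 each, +1 to first 3
Round 2: Briarlake=23 Cedarfen=27 Dunmere=15 Fernhollow=13 Greywater=13 → close Cedarfen (overflow 17)
  27÷4 = 6 each, +1 to first 3
Round 3: Briarlake=30 Dunmere=22 Fernhollow=20 Greywater=19 → close Briarlake (overflow 23)
  30÷3 = 10 each, +1 to first 0
Round 4: Dunmere=32 Fernhollow=30 Greywater=29 → close Dunmere (overflow 26)
  32÷2 = 16 each, +1 to first 0
Round 5: Fernhollow=46 Greywater=45 → close Greywater (overflow 38)
  45÷1 = 45 each, +1 to first 0

Closure order: Ironridge, Cedarfen, Briarlake, Dunmere, Greywater
Last habitat: Fernhollow with 91 animals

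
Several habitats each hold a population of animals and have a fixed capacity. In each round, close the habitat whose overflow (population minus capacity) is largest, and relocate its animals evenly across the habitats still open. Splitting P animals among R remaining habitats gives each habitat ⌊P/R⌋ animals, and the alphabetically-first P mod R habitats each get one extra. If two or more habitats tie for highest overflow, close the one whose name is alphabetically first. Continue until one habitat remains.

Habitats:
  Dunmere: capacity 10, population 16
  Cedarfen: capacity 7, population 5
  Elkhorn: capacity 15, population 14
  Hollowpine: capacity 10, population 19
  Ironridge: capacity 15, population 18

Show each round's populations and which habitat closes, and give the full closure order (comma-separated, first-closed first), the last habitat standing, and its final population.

Round 1: Cedarfen=5 Dunmere=16 Elkhorn=14 Hollowpine=19 Ironridge=18 → close Hollowpine (overflow 9)
  19÷4 = 4 each, +1 to first 3
Round 2: Cedarfen=10 Dunmere=21 Elkhorn=19 Ironridge=22 → close Dunmere (overflow 11)
  21÷3 = 7 each, +1 to first 0
Round 3: Cedarfen=17 Elkhorn=26 Ironridge=29 → close Ironridge (overflow 14)
  29÷2 = 14 each, +1 to first 1
Round 4: Cedarfen=32 Elkhorn=40 → close Cedarfen (overflow 25)
  32÷1 = 32 each, +1 to first 0

Closure order: Hollowpine, Dunmere, Ironridge, Cedarfen
Last habitat: Elkhorn with 72 animals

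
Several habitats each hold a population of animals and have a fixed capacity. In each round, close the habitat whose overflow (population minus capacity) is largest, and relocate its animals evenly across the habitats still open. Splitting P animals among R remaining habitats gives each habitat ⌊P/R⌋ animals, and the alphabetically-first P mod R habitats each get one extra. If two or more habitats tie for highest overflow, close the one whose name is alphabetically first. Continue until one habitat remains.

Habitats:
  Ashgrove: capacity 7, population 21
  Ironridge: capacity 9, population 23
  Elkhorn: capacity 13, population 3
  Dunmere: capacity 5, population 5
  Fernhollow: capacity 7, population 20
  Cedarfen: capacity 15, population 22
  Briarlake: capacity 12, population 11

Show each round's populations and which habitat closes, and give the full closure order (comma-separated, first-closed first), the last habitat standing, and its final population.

Closure order: Ashgrove, Ironridge, Fernhollow, Cedarfen, Briarlake, Dunmere
Last habitat: Elkhorn with 105 animals

Round 1: Ashgrove=21 Briarlake=11 Cedarfen=22 Dunmere=5 Elkhorn=3 Fernhollow=20 Ironridge=23 → close Ashgrove (overflow 14)
  21÷6 = 3 each, +1 to first 3
Round 2: Briarlake=15 Cedarfen=26 Dunmere=9 Elkhorn=6 Fernhollow=23 Ironridge=26 → close Ironridge (overflow 17)
  26÷5 = 5 each, +1 to first 1
Round 3: Briarlake=21 Cedarfen=31 Dunmere=14 Elkhorn=11 Fernhollow=28 → close Fernhollow (overflow 21)
  28÷4 = 7 each, +1 to first 0
Round 4: Briarlake=28 Cedarfen=38 Dunmere=21 Elkhorn=18 → close Cedarfen (overflow 23)
  38÷3 = 12 each, +1 to first 2
Round 5: Briarlake=41 Dunmere=34 Elkhorn=30 → close Briarlake (overflow 29)
  41÷2 = 20 each, +1 to first 1
Round 6: Dunmere=55 Elkhorn=50 → close Dunmere (overflow 50)
  55÷1 = 55 each, +1 to first 0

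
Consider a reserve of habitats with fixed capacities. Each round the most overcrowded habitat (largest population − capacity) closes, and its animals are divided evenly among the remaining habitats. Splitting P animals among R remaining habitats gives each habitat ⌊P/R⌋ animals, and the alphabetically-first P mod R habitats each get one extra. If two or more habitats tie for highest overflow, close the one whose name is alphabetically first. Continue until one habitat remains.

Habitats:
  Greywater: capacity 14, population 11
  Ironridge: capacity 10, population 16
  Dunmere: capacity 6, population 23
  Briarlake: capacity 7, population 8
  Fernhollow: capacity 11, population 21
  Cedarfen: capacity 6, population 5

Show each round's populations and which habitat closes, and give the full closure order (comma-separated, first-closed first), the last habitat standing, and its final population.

Round 1: Briarlake=8 Cedarfen=5 Dunmere=23 Fernhollow=21 Greywater=11 Ironridge=16 → close Dunmere (overflow 17)
  23÷5 = 4 each, +1 to first 3
Round 2: Briarlake=13 Cedarfen=10 Fernhollow=26 Greywater=15 Ironridge=20 → close Fernhollow (overflow 15)
  26÷4 = 6 each, +1 to first 2
Round 3: Briarlake=20 Cedarfen=17 Greywater=21 Ironridge=26 → close Ironridge (overflow 16)
  26÷3 = 8 each, +1 to first 2
Round 4: Briarlake=29 Cedarfen=26 Greywater=29 → close Briarlake (overflow 22)
  29÷2 = 14 each, +1 to first 1
Round 5: Cedarfen=41 Greywater=43 → close Cedarfen (overflow 35)
  41÷1 = 41 each, +1 to first 0

Closure order: Dunmere, Fernhollow, Ironridge, Briarlake, Cedarfen
Last habitat: Greywater with 84 animals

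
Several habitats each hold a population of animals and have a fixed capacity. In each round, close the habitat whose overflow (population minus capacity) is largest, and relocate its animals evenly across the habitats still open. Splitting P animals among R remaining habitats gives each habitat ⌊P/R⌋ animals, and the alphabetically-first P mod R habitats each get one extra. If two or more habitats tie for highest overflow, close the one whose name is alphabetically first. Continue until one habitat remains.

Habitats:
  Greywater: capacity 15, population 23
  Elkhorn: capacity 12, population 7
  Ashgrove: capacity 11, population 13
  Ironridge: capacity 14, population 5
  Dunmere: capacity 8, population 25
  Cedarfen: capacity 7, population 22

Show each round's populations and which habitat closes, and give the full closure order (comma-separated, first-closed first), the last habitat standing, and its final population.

Round 1: Ashgrove=13 Cedarfen=22 Dunmere=25 Elkhorn=7 Greywater=23 Ironridge=5 → close Dunmere (overflow 17)
  25÷5 = 5 each, +1 to first 0
Round 2: Ashgrove=18 Cedarfen=27 Elkhorn=12 Greywater=28 Ironridge=10 → close Cedarfen (overflow 20)
  27÷4 = 6 each, +1 to first 3
Round 3: Ashgrove=25 Elkhorn=19 Greywater=35 Ironridge=16 → close Greywater (overflow 20)
  35÷3 = 11 each, +1 to first 2
Round 4: Ashgrove=37 Elkhorn=31 Ironridge=27 → close Ashgrove (overflow 26)
  37÷2 = 18 each, +1 to first 1
Round 5: Elkhorn=50 Ironridge=45 → close Elkhorn (overflow 38)
  50÷1 = 50 each, +1 to first 0

Closure order: Dunmere, Cedarfen, Greywater, Ashgrove, Elkhorn
Last habitat: Ironridge with 95 animals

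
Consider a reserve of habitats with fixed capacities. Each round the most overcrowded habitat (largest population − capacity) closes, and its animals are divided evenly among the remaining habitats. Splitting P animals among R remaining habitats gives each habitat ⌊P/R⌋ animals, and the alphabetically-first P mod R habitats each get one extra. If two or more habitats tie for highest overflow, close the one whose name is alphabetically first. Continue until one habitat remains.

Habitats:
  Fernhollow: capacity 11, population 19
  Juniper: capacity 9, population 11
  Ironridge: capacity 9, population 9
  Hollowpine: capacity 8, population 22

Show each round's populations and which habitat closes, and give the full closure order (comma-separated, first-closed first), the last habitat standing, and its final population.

Closure order: Hollowpine, Fernhollow, Juniper
Last habitat: Ironridge with 61 animals

Round 1: Fernhollow=19 Hollowpine=22 Ironridge=9 Juniper=11 → close Hollowpine (overflow 14)
  22÷3 = 7 each, +1 to first 1
Round 2: Fernhollow=27 Ironridge=16 Juniper=18 → close Fernhollow (overflow 16)
  27÷2 = 13 each, +1 to first 1
Round 3: Ironridge=30 Juniper=31 → close Juniper (overflow 22)
  31÷1 = 31 each, +1 to first 0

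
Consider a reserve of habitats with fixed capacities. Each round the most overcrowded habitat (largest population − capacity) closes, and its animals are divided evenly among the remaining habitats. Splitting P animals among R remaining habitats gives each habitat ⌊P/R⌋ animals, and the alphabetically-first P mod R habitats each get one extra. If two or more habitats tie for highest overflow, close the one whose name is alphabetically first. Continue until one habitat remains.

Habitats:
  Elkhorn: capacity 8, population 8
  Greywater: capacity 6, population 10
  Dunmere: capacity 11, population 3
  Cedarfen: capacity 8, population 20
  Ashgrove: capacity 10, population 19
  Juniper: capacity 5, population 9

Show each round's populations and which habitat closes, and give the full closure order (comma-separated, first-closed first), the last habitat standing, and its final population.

Round 1: Ashgrove=19 Cedarfen=20 Dunmere=3 Elkhorn=8 Greywater=10 Juniper=9 → close Cedarfen (overflow 12)
  20÷5 = 4 each, +1 to first 0
Round 2: Ashgrove=23 Dunmere=7 Elkhorn=12 Greywater=14 Juniper=13 → close Ashgrove (overflow 13)
  23÷4 = 5 each, +1 to first 3
Round 3: Dunmere=13 Elkhorn=18 Greywater=20 Juniper=18 → close Greywater (overflow 14)
  20÷3 = 6 each, +1 to first 2
Round 4: Dunmere=20 Elkhorn=25 Juniper=24 → close Juniper (overflow 19)
  24÷2 = 12 each, +1 to first 0
Round 5: Dunmere=32 Elkhorn=37 → close Elkhorn (overflow 29)
  37÷1 = 37 each, +1 to first 0

Closure order: Cedarfen, Ashgrove, Greywater, Juniper, Elkhorn
Last habitat: Dunmere with 69 animals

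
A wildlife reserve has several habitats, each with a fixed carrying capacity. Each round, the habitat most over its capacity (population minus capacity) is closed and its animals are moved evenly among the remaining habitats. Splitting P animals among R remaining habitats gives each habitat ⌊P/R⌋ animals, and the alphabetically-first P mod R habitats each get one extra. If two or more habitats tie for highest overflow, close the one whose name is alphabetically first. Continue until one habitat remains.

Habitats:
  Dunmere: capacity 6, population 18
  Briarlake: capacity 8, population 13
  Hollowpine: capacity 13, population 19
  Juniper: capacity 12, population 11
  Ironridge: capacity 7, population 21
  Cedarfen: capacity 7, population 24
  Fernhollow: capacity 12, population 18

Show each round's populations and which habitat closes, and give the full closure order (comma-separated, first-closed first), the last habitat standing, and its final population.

Closure order: Cedarfen, Ironridge, Dunmere, Fernhollow, Briarlake, Hollowpine
Last habitat: Juniper with 124 animals

Round 1: Briarlake=13 Cedarfen=24 Dunmere=18 Fernhollow=18 Hollowpine=19 Ironridge=21 Juniper=11 → close Cedarfen (overflow 17)
  24÷6 = 4 each, +1 to first 0
Round 2: Briarlake=17 Dunmere=22 Fernhollow=22 Hollowpine=23 Ironridge=25 Juniper=15 → close Ironridge (overflow 18)
  25÷5 = 5 each, +1 to first 0
Round 3: Briarlake=22 Dunmere=27 Fernhollow=27 Hollowpine=28 Juniper=20 → close Dunmere (overflow 21)
  27÷4 = 6 each, +1 to first 3
Round 4: Briarlake=29 Fernhollow=34 Hollowpine=35 Juniper=26 → close Fernhollow (overflow 22)
  34÷3 = 11 each, +1 to first 1
Round 5: Briarlake=41 Hollowpine=46 Juniper=37 → close Briarlake (overflow 33)
  41÷2 = 20 each, +1 to first 1
Round 6: Hollowpine=67 Juniper=57 → close Hollowpine (overflow 54)
  67÷1 = 67 each, +1 to first 0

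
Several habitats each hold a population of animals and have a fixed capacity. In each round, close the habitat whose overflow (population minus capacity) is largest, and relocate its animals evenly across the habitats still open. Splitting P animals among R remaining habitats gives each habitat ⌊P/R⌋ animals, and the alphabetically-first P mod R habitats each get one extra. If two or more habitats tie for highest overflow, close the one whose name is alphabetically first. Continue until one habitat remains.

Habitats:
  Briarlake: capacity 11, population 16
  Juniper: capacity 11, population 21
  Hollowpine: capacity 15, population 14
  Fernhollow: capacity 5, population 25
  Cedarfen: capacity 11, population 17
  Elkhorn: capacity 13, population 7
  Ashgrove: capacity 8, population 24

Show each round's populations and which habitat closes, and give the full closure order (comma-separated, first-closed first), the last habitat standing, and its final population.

Closure order: Fernhollow, Ashgrove, Juniper, Cedarfen, Briarlake, Hollowpine
Last habitat: Elkhorn with 124 animals

Round 1: Ashgrove=24 Briarlake=16 Cedarfen=17 Elkhorn=7 Fernhollow=25 Hollowpine=14 Juniper=21 → close Fernhollow (overflow 20)
  25÷6 = 4 each, +1 to first 1
Round 2: Ashgrove=29 Briarlake=20 Cedarfen=21 Elkhorn=11 Hollowpine=18 Juniper=25 → close Ashgrove (overflow 21)
  29÷5 = 5 each, +1 to first 4
Round 3: Briarlake=26 Cedarfen=27 Elkhorn=17 Hollowpine=24 Juniper=30 → close Juniper (overflow 19)
  30÷4 = 7 each, +1 to first 2
Round 4: Briarlake=34 Cedarfen=35 Elkhorn=24 Hollowpine=31 → close Cedarfen (overflow 24)
  35÷3 = 11 each, +1 to first 2
Round 5: Briarlake=46 Elkhorn=36 Hollowpine=42 → close Briarlake (overflow 35)
  46÷2 = 23 each, +1 to first 0
Round 6: Elkhorn=59 Hollowpine=65 → close Hollowpine (overflow 50)
  65÷1 = 65 each, +1 to first 0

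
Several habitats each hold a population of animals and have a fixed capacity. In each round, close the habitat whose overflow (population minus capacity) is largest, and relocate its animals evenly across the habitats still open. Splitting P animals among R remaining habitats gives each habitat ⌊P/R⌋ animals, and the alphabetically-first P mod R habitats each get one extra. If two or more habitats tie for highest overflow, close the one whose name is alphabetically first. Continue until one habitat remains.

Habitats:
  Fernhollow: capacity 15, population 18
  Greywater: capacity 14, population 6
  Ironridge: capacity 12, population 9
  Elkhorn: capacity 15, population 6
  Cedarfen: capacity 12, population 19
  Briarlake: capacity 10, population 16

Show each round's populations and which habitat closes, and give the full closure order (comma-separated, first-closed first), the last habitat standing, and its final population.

Round 1: Briarlake=16 Cedarfen=19 Elkhorn=6 Fernhollow=18 Greywater=6 Ironridge=9 → close Cedarfen (overflow 7)
  19÷5 = 3 each, +1 to first 4
Round 2: Briarlake=20 Elkhorn=10 Fernhollow=22 Greywater=10 Ironridge=12 → close Briarlake (overflow 10)
  20÷4 = 5 each, +1 to first 0
Round 3: Elkhorn=15 Fernhollow=27 Greywater=15 Ironridge=17 → close Fernhollow (overflow 12)
  27÷3 = 9 each, +1 to first 0
Round 4: Elkhorn=24 Greywater=24 Ironridge=26 → close Ironridge (overflow 14)
  26÷2 = 13 each, +1 to first 0
Round 5: Elkhorn=37 Greywater=37 → close Greywater (overflow 23)
  37÷1 = 37 each, +1 to first 0

Closure order: Cedarfen, Briarlake, Fernhollow, Ironridge, Greywater
Last habitat: Elkhorn with 74 animals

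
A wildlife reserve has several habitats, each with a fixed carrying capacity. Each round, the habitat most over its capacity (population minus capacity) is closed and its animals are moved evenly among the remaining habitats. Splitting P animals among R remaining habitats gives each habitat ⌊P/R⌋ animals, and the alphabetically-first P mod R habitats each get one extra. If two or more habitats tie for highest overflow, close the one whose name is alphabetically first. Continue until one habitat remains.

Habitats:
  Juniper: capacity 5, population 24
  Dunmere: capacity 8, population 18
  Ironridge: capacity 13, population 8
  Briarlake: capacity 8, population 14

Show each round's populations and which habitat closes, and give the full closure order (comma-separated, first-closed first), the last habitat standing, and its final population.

Round 1: Briarlake=14 Dunmere=18 Ironridge=8 Juniper=24 → close Juniper (overflow 19)
  24÷3 = 8 each, +1 to first 0
Round 2: Briarlake=22 Dunmere=26 Ironridge=16 → close Dunmere (overflow 18)
  26÷2 = 13 each, +1 to first 0
Round 3: Briarlake=35 Ironridge=29 → close Briarlake (overflow 27)
  35÷1 = 35 each, +1 to first 0

Closure order: Juniper, Dunmere, Briarlake
Last habitat: Ironridge with 64 animals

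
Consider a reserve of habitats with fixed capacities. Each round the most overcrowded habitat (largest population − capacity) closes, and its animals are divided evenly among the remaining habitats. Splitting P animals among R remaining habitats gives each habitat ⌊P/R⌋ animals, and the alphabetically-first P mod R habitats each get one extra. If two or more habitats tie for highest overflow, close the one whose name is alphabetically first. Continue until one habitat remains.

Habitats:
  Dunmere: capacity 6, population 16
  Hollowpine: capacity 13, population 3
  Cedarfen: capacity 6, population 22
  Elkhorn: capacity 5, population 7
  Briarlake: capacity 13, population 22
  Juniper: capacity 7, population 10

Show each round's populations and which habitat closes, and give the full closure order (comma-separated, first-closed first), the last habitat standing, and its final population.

Round 1: Briarlake=22 Cedarfen=22 Dunmere=16 Elkhorn=7 Hollowpine=3 Juniper=10 → close Cedarfen (overflow 16)
  22÷5 = 4 each, +1 to first 2
Round 2: Briarlake=27 Dunmere=21 Elkhorn=11 Hollowpine=7 Juniper=14 → close Dunmere (overflow 15)
  21÷4 = 5 each, +1 to first 1
Round 3: Briarlake=33 Elkhorn=16 Hollowpine=12 Juniper=19 → close Briarlake (overflow 20)
  33÷3 = 11 each, +1 to first 0
Round 4: Elkhorn=27 Hollowpine=23 Juniper=30 → close Juniper (overflow 23)
  30÷2 = 15 each, +1 to first 0
Round 5: Elkhorn=42 Hollowpine=38 → close Elkhorn (overflow 37)
  42÷1 = 42 each, +1 to first 0

Closure order: Cedarfen, Dunmere, Briarlake, Juniper, Elkhorn
Last habitat: Hollowpine with 80 animals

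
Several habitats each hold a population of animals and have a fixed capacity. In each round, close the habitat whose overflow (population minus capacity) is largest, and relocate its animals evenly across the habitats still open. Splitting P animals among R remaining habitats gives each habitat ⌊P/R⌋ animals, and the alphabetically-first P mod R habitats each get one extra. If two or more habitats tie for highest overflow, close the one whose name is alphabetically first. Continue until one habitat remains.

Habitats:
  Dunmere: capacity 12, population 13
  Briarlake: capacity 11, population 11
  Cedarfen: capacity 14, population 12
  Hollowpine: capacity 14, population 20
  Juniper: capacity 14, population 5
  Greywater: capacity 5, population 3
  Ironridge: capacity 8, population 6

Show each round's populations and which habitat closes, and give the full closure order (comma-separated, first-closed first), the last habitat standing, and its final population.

Closure order: Hollowpine, Briarlake, Dunmere, Cedarfen, Greywater, Ironridge
Last habitat: Juniper with 70 animals

Round 1: Briarlake=11 Cedarfen=12 Dunmere=13 Greywater=3 Hollowpine=20 Ironridge=6 Juniper=5 → close Hollowpine (overflow 6)
  20÷6 = 3 each, +1 to first 2
Round 2: Briarlake=15 Cedarfen=16 Dunmere=16 Greywater=6 Ironridge=9 Juniper=8 → close Briarlake (overflow 4)
  15÷5 = 3 each, +1 to first 0
Round 3: Cedarfen=19 Dunmere=19 Greywater=9 Ironridge=12 Juniper=11 → close Dunmere (overflow 7)
  19÷4 = 4 each, +1 to first 3
Round 4: Cedarfen=24 Greywater=14 Ironridge=17 Juniper=15 → close Cedarfen (overflow 10)
  24÷3 = 8 each, +1 to first 0
Round 5: Greywater=22 Ironridge=25 Juniper=23 → close Greywater (overflow 17)
  22÷2 = 11 each, +1 to first 0
Round 6: Ironridge=36 Juniper=34 → close Ironridge (overflow 28)
  36÷1 = 36 each, +1 to first 0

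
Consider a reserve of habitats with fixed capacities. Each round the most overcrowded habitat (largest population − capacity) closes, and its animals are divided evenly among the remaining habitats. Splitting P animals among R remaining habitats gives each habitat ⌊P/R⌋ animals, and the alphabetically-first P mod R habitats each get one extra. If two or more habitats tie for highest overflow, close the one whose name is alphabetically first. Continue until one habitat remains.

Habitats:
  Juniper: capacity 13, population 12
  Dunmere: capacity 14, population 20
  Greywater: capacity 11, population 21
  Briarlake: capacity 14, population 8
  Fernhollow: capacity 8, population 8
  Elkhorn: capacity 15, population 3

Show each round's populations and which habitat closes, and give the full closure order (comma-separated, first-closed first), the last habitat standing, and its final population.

Round 1: Briarlake=8 Dunmere=20 Elkhorn=3 Fernhollow=8 Greywater=21 Juniper=12 → close Greywater (overflow 10)
  21÷5 = 4 each, +1 to first 1
Round 2: Briarlake=13 Dunmere=24 Elkhorn=7 Fernhollow=12 Juniper=16 → close Dunmere (overflow 10)
  24÷4 = 6 each, +1 to first 0
Round 3: Briarlake=19 Elkhorn=13 Fernhollow=18 Juniper=22 → close Fernhollow (overflow 10)
  18÷3 = 6 each, +1 to first 0
Round 4: Briarlake=25 Elkhorn=19 Juniper=28 → close Juniper (overflow 15)
  28÷2 = 14 each, +1 to first 0
Round 5: Briarlake=39 Elkhorn=33 → close Briarlake (overflow 25)
  39÷1 = 39 each, +1 to first 0

Closure order: Greywater, Dunmere, Fernhollow, Juniper, Briarlake
Last habitat: Elkhorn with 72 animals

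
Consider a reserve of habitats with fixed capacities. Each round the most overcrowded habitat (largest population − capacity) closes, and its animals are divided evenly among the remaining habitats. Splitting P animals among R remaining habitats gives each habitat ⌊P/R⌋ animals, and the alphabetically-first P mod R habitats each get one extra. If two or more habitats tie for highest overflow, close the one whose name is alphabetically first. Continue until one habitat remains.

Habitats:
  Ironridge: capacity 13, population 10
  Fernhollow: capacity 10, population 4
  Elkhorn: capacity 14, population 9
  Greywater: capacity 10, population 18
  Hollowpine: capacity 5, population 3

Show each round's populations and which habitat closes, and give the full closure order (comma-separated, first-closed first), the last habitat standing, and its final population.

Round 1: Elkhorn=9 Fernhollow=4 Greywater=18 Hollowpine=3 Ironridge=10 → close Greywater (overflow 8)
  18÷4 = 4 each, +1 to first 2
Round 2: Elkhorn=14 Fernhollow=9 Hollowpine=7 Ironridge=14 → close Hollowpine (overflow 2)
  7÷3 = 2 each, +1 to first 1
Round 3: Elkhorn=17 Fernhollow=11 Ironridge=16 → close Elkhorn (overflow 3)
  17÷2 = 8 each, +1 to first 1
Round 4: Fernhollow=20 Ironridge=24 → close Ironridge (overflow 11)
  24÷1 = 24 each, +1 to first 0

Closure order: Greywater, Hollowpine, Elkhorn, Ironridge
Last habitat: Fernhollow with 44 animals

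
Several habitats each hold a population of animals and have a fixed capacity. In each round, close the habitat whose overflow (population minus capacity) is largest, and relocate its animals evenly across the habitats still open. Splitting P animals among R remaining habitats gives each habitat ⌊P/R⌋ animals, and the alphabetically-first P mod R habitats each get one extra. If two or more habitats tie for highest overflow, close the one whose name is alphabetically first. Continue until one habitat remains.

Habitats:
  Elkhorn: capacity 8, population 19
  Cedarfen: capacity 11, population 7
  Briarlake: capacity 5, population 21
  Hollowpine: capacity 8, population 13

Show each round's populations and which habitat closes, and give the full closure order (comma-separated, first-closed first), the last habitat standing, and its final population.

Closure order: Briarlake, Elkhorn, Hollowpine
Last habitat: Cedarfen with 60 animals

Round 1: Briarlake=21 Cedarfen=7 Elkhorn=19 Hollowpine=13 → close Briarlake (overflow 16)
  21÷3 = 7 each, +1 to first 0
Round 2: Cedarfen=14 Elkhorn=26 Hollowpine=20 → close Elkhorn (overflow 18)
  26÷2 = 13 each, +1 to first 0
Round 3: Cedarfen=27 Hollowpine=33 → close Hollowpine (overflow 25)
  33÷1 = 33 each, +1 to first 0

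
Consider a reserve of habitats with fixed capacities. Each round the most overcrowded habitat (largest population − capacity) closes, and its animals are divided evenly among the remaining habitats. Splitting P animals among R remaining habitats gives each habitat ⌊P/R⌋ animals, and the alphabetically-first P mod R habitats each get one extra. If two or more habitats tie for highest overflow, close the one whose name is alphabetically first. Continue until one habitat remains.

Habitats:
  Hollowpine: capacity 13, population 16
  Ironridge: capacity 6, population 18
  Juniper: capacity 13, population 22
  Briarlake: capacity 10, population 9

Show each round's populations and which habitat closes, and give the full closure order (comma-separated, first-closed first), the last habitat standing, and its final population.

Round 1: Briarlake=9 Hollowpine=16 Ironridge=18 Juniper=22 → close Ironridge (overflow 12)
  18÷3 = 6 each, +1 to first 0
Round 2: Briarlake=15 Hollowpine=22 Juniper=28 → close Juniper (overflow 15)
  28÷2 = 14 each, +1 to first 0
Round 3: Briarlake=29 Hollowpine=36 → close Hollowpine (overflow 23)
  36÷1 = 36 each, +1 to first 0

Closure order: Ironridge, Juniper, Hollowpine
Last habitat: Briarlake with 65 animals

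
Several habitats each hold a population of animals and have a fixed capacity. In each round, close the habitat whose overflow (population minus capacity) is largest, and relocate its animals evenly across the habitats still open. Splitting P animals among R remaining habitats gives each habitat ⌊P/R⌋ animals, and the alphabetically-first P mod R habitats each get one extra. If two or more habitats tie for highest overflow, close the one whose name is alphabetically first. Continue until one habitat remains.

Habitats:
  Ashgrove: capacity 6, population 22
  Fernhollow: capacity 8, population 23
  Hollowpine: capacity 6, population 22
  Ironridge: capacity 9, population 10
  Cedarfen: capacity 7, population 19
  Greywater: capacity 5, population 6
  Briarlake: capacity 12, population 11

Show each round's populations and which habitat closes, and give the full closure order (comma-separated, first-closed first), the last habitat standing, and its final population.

Closure order: Ashgrove, Fernhollow, Hollowpine, Cedarfen, Briarlake, Greywater
Last habitat: Ironridge with 113 animals

Round 1: Ashgrove=22 Briarlake=11 Cedarfen=19 Fernhollow=23 Greywater=6 Hollowpine=22 Ironridge=10 → close Ashgrove (overflow 16)
  22÷6 = 3 each, +1 to first 4
Round 2: Briarlake=15 Cedarfen=23 Fernhollow=27 Greywater=10 Hollowpine=25 Ironridge=13 → close Fernhollow (overflow 19)
  27÷5 = 5 each, +1 to first 2
Round 3: Briarlake=21 Cedarfen=29 Greywater=15 Hollowpine=30 Ironridge=18 → close Hollowpine (overflow 24)
  30÷4 = 7 each, +1 to first 2
Round 4: Briarlake=29 Cedarfen=37 Greywater=22 Ironridge=25 → close Cedarfen (overflow 30)
  37÷3 = 12 each, +1 to first 1
Round 5: Briarlake=42 Greywater=34 Ironridge=37 → close Briarlake (overflow 30)
  42÷2 = 21 each, +1 to first 0
Round 6: Greywater=55 Ironridge=58 → close Greywater (overflow 50)
  55÷1 = 55 each, +1 to first 0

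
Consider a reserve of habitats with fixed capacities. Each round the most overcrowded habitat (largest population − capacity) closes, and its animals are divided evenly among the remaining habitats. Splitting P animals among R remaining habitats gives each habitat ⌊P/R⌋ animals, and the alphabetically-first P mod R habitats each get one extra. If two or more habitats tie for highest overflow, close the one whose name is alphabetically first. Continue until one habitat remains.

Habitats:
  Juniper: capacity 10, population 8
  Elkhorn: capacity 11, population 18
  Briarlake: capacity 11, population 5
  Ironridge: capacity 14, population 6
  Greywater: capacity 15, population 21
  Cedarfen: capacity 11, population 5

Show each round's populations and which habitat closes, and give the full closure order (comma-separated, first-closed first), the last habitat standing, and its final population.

Round 1: Briarlake=5 Cedarfen=5 Elkhorn=18 Greywater=21 Ironridge=6 Juniper=8 → close Elkhorn (overflow 7)
  18÷5 = 3 each, +1 to first 3
Round 2: Briarlake=9 Cedarfen=9 Greywater=25 Ironridge=9 Juniper=11 → close Greywater (overflow 10)
  25÷4 = 6 each, +1 to first 1
Round 3: Briarlake=16 Cedarfen=15 Ironridge=15 Juniper=17 → close Juniper (overflow 7)
  17÷3 = 5 each, +1 to first 2
Round 4: Briarlake=22 Cedarfen=21 Ironridge=20 → close Briarlake (overflow 11)
  22÷2 = 11 each, +1 to first 0
Round 5: Cedarfen=32 Ironridge=31 → close Cedarfen (overflow 21)
  32÷1 = 32 each, +1 to first 0

Closure order: Elkhorn, Greywater, Juniper, Briarlake, Cedarfen
Last habitat: Ironridge with 63 animals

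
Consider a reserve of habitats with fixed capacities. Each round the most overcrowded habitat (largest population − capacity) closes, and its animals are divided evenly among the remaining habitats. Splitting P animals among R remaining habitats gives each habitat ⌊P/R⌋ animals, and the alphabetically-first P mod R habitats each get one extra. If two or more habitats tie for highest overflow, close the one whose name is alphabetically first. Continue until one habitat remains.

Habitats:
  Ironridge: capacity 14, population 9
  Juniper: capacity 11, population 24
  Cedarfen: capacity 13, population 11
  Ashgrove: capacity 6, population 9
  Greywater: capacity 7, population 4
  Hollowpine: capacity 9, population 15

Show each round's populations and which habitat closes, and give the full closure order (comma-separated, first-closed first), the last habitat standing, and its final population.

Round 1: Ashgrove=9 Cedarfen=11 Greywater=4 Hollowpine=15 Ironridge=9 Juniper=24 → close Juniper (overflow 13)
  24÷5 = 4 each, +1 to first 4
Round 2: Ashgrove=14 Cedarfen=16 Greywater=9 Hollowpine=20 Ironridge=13 → close Hollowpine (overflow 11)
  20÷4 = 5 each, +1 to first 0
Round 3: Ashgrove=19 Cedarfen=21 Greywater=14 Ironridge=18 → close Ashgrove (overflow 13)
  19÷3 = 6 each, +1 to first 1
Round 4: Cedarfen=28 Greywater=20 Ironridge=24 → close Cedarfen (overflow 15)
  28÷2 = 14 each, +1 to first 0
Round 5: Greywater=34 Ironridge=38 → close Greywater (overflow 27)
  34÷1 = 34 each, +1 to first 0

Closure order: Juniper, Hollowpine, Ashgrove, Cedarfen, Greywater
Last habitat: Ironridge with 72 animals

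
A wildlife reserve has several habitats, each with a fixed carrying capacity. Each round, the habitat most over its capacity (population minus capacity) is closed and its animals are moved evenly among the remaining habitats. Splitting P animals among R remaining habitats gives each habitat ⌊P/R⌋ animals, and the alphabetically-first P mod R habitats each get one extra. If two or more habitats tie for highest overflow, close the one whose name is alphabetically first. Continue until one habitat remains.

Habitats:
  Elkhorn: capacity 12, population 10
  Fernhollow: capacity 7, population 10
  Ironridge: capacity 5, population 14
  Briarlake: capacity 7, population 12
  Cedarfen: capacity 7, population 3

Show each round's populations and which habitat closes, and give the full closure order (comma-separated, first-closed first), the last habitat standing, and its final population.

Closure order: Ironridge, Briarlake, Fernhollow, Cedarfen
Last habitat: Elkhorn with 49 animals

Round 1: Briarlake=12 Cedarfen=3 Elkhorn=10 Fernhollow=10 Ironridge=14 → close Ironridge (overflow 9)
  14÷4 = 3 each, +1 to first 2
Round 2: Briarlake=16 Cedarfen=7 Elkhorn=13 Fernhollow=13 → close Briarlake (overflow 9)
  16÷3 = 5 each, +1 to first 1
Round 3: Cedarfen=13 Elkhorn=18 Fernhollow=18 → close Fernhollow (overflow 11)
  18÷2 = 9 each, +1 to first 0
Round 4: Cedarfen=22 Elkhorn=27 → close Cedarfen (overflow 15)
  22÷1 = 22 each, +1 to first 0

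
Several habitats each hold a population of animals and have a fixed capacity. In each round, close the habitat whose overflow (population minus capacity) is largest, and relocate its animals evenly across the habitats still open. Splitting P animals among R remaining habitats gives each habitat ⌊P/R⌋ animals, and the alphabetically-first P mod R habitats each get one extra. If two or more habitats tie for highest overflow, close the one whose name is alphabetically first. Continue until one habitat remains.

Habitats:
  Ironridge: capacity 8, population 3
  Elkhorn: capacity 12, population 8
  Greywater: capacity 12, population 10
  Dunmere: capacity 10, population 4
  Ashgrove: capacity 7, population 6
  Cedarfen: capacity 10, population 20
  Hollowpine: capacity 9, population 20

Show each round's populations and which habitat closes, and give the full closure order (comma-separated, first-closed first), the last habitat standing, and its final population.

Round 1: Ashgrove=6 Cedarfen=20 Dunmere=4 Elkhorn=8 Greywater=10 Hollowpine=20 Ironridge=3 → close Hollowpine (overflow 11)
  20÷6 = 3 each, +1 to first 2
Round 2: Ashgrove=10 Cedarfen=24 Dunmere=7 Elkhorn=11 Greywater=13 Ironridge=6 → close Cedarfen (overflow 14)
  24÷5 = 4 each, +1 to first 4
Round 3: Ashgrove=15 Dunmere=12 Elkhorn=16 Greywater=18 Ironridge=10 → close Ashgrove (overflow 8)
  15÷4 = 3 each, +1 to first 3
Round 4: Dunmere=16 Elkhorn=20 Greywater=22 Ironridge=13 → close Greywater (overflow 10)
  22÷3 = 7 each, +1 to first 1
Round 5: Dunmere=24 Elkhorn=27 Ironridge=20 → close Elkhorn (overflow 15)
  27÷2 = 13 each, +1 to first 1
Round 6: Dunmere=38 Ironridge=33 → close Dunmere (overflow 28)
  38÷1 = 38 each, +1 to first 0

Closure order: Hollowpine, Cedarfen, Ashgrove, Greywater, Elkhorn, Dunmere
Last habitat: Ironridge with 71 animals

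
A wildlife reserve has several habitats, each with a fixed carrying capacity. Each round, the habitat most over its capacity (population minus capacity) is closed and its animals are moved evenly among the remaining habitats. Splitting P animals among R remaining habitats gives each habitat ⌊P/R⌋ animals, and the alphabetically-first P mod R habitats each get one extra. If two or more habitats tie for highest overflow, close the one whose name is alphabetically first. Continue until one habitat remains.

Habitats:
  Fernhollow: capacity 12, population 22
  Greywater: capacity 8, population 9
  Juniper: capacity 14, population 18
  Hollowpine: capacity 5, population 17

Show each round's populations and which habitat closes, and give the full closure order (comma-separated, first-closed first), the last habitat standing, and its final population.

Round 1: Fernhollow=22 Greywater=9 Hollowpine=17 Juniper=18 → close Hollowpine (overflow 12)
  17÷3 = 5 each, +1 to first 2
Round 2: Fernhollow=28 Greywater=15 Juniper=23 → close Fernhollow (overflow 16)
  28÷2 = 14 each, +1 to first 0
Round 3: Greywater=29 Juniper=37 → close Juniper (overflow 23)
  37÷1 = 37 each, +1 to first 0

Closure order: Hollowpine, Fernhollow, Juniper
Last habitat: Greywater with 66 animals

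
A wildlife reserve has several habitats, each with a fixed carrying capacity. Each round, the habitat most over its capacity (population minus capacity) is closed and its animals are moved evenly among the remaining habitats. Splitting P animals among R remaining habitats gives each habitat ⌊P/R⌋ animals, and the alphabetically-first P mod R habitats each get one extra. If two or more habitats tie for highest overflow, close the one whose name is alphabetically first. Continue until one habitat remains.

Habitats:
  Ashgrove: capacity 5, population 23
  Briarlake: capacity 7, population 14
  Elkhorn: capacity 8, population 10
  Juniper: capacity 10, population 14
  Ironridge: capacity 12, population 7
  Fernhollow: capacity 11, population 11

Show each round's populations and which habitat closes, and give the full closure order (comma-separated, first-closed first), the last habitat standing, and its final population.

Closure order: Ashgrove, Briarlake, Elkhorn, Juniper, Fernhollow
Last habitat: Ironridge with 79 animals

Round 1: Ashgrove=23 Briarlake=14 Elkhorn=10 Fernhollow=11 Ironridge=7 Juniper=14 → close Ashgrove (overflow 18)
  23÷5 = 4 each, +1 to first 3
Round 2: Briarlake=19 Elkhorn=15 Fernhollow=16 Ironridge=11 Juniper=18 → close Briarlake (overflow 12)
  19÷4 = 4 each, +1 to first 3
Round 3: Elkhorn=20 Fernhollow=21 Ironridge=16 Juniper=22 → close Elkhorn (overflow 12)
  20÷3 = 6 each, +1 to first 2
Round 4: Fernhollow=28 Ironridge=23 Juniper=28 → close Juniper (overflow 18)
  28÷2 = 14 each, +1 to first 0
Round 5: Fernhollow=42 Ironridge=37 → close Fernhollow (overflow 31)
  42÷1 = 42 each, +1 to first 0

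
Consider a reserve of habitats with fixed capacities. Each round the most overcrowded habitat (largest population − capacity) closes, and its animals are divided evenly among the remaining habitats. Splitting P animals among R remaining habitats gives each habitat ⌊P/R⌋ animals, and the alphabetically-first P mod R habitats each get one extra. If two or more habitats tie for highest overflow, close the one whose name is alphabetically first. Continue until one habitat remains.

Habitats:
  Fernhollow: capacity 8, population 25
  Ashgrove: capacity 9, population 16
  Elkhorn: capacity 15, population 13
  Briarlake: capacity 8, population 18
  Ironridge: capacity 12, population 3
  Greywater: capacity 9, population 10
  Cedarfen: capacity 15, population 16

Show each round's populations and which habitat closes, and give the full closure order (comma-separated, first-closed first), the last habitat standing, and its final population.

Round 1: Ashgrove=16 Briarlake=18 Cedarfen=16 Elkhorn=13 Fernhollow=25 Greywater=10 Ironridge=3 → close Fernhollow (overflow 17)
  25÷6 = 4 each, +1 to first 1
Round 2: Ashgrove=21 Briarlake=22 Cedarfen=20 Elkhorn=17 Greywater=14 Ironridge=7 → close Briarlake (overflow 14)
  22÷5 = 4 each, +1 to first 2
Round 3: Ashgrove=26 Cedarfen=25 Elkhorn=21 Greywater=18 Ironridge=11 → close Ashgrove (overflow 17)
  26÷4 = 6 each, +1 to first 2
Round 4: Cedarfen=32 Elkhorn=28 Greywater=24 Ironridge=17 → close Cedarfen (overflow 17)
  32÷3 = 10 each, +1 to first 2
Round 5: Elkhorn=39 Greywater=35 Ironridge=27 → close Greywater (overflow 26)
  35÷2 = 17 each, +1 to first 1
Round 6: Elkhorn=57 Ironridge=44 → close Elkhorn (overflow 42)
  57÷1 = 57 each, +1 to first 0

Closure order: Fernhollow, Briarlake, Ashgrove, Cedarfen, Greywater, Elkhorn
Last habitat: Ironridge with 101 animals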